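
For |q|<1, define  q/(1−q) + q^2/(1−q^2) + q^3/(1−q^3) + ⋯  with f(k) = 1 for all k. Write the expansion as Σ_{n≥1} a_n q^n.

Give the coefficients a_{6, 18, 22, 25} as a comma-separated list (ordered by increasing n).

n=6: 1·6 2·3 3·2 6·1  f→[1+1+1+1]=4
d|18:{1,2,3,6,9,18}  Σf=1+1+1+1+1+1=6
n=22: 1·22 2·11 11·2 22·1  f→[1+1+1+1]=4
d|25:{25,5,1}  Σf=1+1+1=3

4, 6, 4, 3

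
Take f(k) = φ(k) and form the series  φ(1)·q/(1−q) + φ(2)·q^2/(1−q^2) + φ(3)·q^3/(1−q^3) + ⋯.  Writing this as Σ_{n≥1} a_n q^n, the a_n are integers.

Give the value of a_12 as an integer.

[q^12] φ(1)=1,φ(2)=1,φ(3)=2,φ(4)=2,φ(6)=2,φ(12)=4 ⇒ 12

a_12 = 12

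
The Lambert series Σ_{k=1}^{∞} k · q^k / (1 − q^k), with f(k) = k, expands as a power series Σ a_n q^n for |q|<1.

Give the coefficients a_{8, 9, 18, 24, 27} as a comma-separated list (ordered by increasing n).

15, 13, 39, 60, 40

q^8  k|8↦f(k): 1:1 2:2 4:4 8:8  a_8=15
d|9:{9,3,1}  Σf=9+3+1=13
d|18:{18,9,6,3,2,1}  Σf=18+9+6+3+2+1=39
q^24  k|24↦f(k): 24:24 12:12 8:8 6:6 4:4 3:3 2:2 1:1  a_24=60
[q^27] f(1)=1,f(3)=3,f(9)=9,f(27)=27 ⇒ 40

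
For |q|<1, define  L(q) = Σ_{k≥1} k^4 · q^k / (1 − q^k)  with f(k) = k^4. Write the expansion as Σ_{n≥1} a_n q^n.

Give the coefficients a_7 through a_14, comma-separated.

q^7  k|7↦f(k): 1:1 7:2401  a_7=2402
n=8: 8·1 4·2 2·4 1·8  f→[4096+256+16+1]=4369
d|9:{1,3,9}  Σf=1+81+6561=6643
[q^10] f(10)=10000,f(5)=625,f(2)=16,f(1)=1 ⇒ 10642
[q^11] f(1)=1,f(11)=14641 ⇒ 14642
[q^12] f(1)=1,f(2)=16,f(3)=81,f(4)=256,f(6)=1296,f(12)=20736 ⇒ 22386
[q^13] f(13)=28561,f(1)=1 ⇒ 28562
[q^14] f(14)=38416,f(7)=2401,f(2)=16,f(1)=1 ⇒ 40834

2402, 4369, 6643, 10642, 14642, 22386, 28562, 40834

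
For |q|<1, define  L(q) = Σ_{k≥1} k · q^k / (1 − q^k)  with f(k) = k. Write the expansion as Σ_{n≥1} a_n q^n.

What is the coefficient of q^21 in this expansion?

n=21: 21·1 7·3 3·7 1·21  f→[21+7+3+1]=32

a_21 = 32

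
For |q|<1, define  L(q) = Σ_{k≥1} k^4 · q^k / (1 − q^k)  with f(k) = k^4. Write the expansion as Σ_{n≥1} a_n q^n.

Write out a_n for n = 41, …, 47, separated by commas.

d|41:{41,1}  Σf=2825761+1=2825762
n=42: 42·1 21·2 14·3 7·6 6·7 3·14 2·21 1·42  f→[3111696+194481+38416+2401+1296+81+16+1]=3348388
q^43  k|43↦f(k): 1:1 43:3418801  a_43=3418802
q^44  k|44↦f(k): 1:1 2:16 4:256 11:14641 22:234256 44:3748096  a_44=3997266
d|45:{45,15,9,5,3,1}  Σf=4100625+50625+6561+625+81+1=4158518
[q^46] f(1)=1,f(2)=16,f(23)=279841,f(46)=4477456 ⇒ 4757314
[q^47] f(1)=1,f(47)=4879681 ⇒ 4879682

2825762, 3348388, 3418802, 3997266, 4158518, 4757314, 4879682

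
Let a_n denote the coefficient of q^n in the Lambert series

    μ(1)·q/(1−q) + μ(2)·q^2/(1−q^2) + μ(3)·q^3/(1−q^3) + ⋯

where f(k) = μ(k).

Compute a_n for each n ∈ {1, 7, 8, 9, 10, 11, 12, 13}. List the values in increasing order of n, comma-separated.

1, 0, 0, 0, 0, 0, 0, 0

d|1:{1}  Σμ=1=1
n=7: 1·7 7·1  μ→[1+(-1)]=0
[q^8] μ(1)=1,μ(2)=-1,μ(4)=0,μ(8)=0 ⇒ 0
[q^9] μ(1)=1,μ(3)=-1,μ(9)=0 ⇒ 0
[q^10] μ(10)=1,μ(5)=-1,μ(2)=-1,μ(1)=1 ⇒ 0
[q^11] μ(1)=1,μ(11)=-1 ⇒ 0
[q^12] μ(12)=0,μ(6)=1,μ(4)=0,μ(3)=-1,μ(2)=-1,μ(1)=1 ⇒ 0
q^13  k|13↦μ(k): 1:1 13:-1  a_13=0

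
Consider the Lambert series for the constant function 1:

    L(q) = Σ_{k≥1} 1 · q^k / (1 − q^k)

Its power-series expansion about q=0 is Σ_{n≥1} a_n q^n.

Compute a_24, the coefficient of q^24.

a_24 = 8

d|24:{1,2,3,4,6,8,12,24}  Σf=1+1+1+1+1+1+1+1=8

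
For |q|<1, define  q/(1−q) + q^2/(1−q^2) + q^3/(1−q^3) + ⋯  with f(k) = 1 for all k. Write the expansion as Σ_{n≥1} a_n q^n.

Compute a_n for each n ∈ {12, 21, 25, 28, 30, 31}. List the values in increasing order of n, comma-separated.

[q^12] f(12)=1,f(6)=1,f(4)=1,f(3)=1,f(2)=1,f(1)=1 ⇒ 6
[q^21] f(21)=1,f(7)=1,f(3)=1,f(1)=1 ⇒ 4
[q^25] f(25)=1,f(5)=1,f(1)=1 ⇒ 3
n=28: 1·28 2·14 4·7 7·4 14·2 28·1  f→[1+1+1+1+1+1]=6
q^30  k|30↦f(k): 1:1 2:1 3:1 5:1 6:1 10:1 15:1 30:1  a_30=8
q^31  k|31↦f(k): 31:1 1:1  a_31=2

6, 4, 3, 6, 8, 2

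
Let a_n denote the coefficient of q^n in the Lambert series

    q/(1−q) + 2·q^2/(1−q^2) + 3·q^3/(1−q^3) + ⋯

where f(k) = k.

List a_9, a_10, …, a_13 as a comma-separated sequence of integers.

d|9:{9,3,1}  Σf=9+3+1=13
q^10  k|10↦f(k): 1:1 2:2 5:5 10:10  a_10=18
d|11:{11,1}  Σf=11+1=12
d|12:{12,6,4,3,2,1}  Σf=12+6+4+3+2+1=28
[q^13] f(1)=1,f(13)=13 ⇒ 14

13, 18, 12, 28, 14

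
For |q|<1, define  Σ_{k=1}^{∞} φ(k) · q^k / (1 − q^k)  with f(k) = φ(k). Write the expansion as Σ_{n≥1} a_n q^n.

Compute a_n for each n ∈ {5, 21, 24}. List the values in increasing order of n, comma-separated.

q^5  k|5↦φ(k): 5:4 1:1  a_5=5
q^21  k|21↦φ(k): 21:12 7:6 3:2 1:1  a_21=21
d|24:{1,2,3,4,6,8,12,24}  Σφ=1+1+2+2+2+4+4+8=24

5, 21, 24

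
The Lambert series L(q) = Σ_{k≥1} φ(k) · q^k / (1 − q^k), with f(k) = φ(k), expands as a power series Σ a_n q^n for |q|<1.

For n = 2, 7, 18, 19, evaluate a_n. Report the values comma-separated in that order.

[q^2] φ(2)=1,φ(1)=1 ⇒ 2
n=7: 7·1 1·7  φ→[6+1]=7
d|18:{1,2,3,6,9,18}  Σφ=1+1+2+2+6+6=18
d|19:{19,1}  Σφ=18+1=19

2, 7, 18, 19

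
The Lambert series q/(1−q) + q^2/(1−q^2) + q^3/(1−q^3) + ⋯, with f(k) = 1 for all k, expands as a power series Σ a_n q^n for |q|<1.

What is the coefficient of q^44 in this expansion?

a_44 = 6

n=44: 44·1 22·2 11·4 4·11 2·22 1·44  f→[1+1+1+1+1+1]=6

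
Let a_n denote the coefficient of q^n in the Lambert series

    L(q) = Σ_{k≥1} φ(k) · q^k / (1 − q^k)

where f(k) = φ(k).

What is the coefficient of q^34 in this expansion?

[q^34] φ(34)=16,φ(17)=16,φ(2)=1,φ(1)=1 ⇒ 34

a_34 = 34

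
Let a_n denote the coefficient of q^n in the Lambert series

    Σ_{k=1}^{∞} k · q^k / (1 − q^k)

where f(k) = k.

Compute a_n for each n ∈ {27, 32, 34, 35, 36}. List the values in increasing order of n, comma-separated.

40, 63, 54, 48, 91

q^27  k|27↦f(k): 1:1 3:3 9:9 27:27  a_27=40
d|32:{1,2,4,8,16,32}  Σf=1+2+4+8+16+32=63
[q^34] f(1)=1,f(2)=2,f(17)=17,f(34)=34 ⇒ 54
d|35:{1,5,7,35}  Σf=1+5+7+35=48
d|36:{1,2,3,4,6,9,12,18,36}  Σf=1+2+3+4+6+9+12+18+36=91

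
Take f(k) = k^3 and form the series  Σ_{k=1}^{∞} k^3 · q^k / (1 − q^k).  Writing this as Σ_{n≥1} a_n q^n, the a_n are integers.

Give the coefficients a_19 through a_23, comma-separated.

6860, 9198, 9632, 11988, 12168

d|19:{19,1}  Σf=6859+1=6860
[q^20] f(20)=8000,f(10)=1000,f(5)=125,f(4)=64,f(2)=8,f(1)=1 ⇒ 9198
d|21:{1,3,7,21}  Σf=1+27+343+9261=9632
n=22: 22·1 11·2 2·11 1·22  f→[10648+1331+8+1]=11988
d|23:{1,23}  Σf=1+12167=12168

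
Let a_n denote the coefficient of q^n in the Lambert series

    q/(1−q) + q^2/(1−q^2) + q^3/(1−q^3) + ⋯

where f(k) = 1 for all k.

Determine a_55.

q^55  k|55↦f(k): 1:1 5:1 11:1 55:1  a_55=4

a_55 = 4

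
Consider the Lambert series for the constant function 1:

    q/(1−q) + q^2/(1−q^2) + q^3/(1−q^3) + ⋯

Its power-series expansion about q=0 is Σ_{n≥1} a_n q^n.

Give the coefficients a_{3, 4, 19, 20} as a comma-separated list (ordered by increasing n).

2, 3, 2, 6

n=3: 1·3 3·1  f→[1+1]=2
[q^4] f(4)=1,f(2)=1,f(1)=1 ⇒ 3
n=19: 19·1 1·19  f→[1+1]=2
[q^20] f(20)=1,f(10)=1,f(5)=1,f(4)=1,f(2)=1,f(1)=1 ⇒ 6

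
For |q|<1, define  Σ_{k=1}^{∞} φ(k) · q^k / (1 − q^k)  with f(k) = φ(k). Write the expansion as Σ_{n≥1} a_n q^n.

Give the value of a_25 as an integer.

n=25: 1·25 5·5 25·1  φ→[1+4+20]=25

a_25 = 25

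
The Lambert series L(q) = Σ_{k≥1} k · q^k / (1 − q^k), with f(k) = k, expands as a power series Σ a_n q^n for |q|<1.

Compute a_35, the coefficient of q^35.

a_35 = 48

d|35:{1,5,7,35}  Σf=1+5+7+35=48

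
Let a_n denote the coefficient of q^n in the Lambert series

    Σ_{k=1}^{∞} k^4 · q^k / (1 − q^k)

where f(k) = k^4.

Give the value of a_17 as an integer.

d|17:{1,17}  Σf=1+83521=83522

a_17 = 83522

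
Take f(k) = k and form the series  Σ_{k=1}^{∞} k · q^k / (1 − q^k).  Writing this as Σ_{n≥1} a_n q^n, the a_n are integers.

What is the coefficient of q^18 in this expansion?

d|18:{18,9,6,3,2,1}  Σf=18+9+6+3+2+1=39

a_18 = 39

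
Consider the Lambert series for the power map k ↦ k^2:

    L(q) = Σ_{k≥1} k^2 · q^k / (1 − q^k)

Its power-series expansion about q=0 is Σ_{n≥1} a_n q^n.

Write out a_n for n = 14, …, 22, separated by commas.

d|14:{14,7,2,1}  Σf=196+49+4+1=250
d|15:{1,3,5,15}  Σf=1+9+25+225=260
q^16  k|16↦f(k): 16:256 8:64 4:16 2:4 1:1  a_16=341
n=17: 1·17 17·1  f→[1+289]=290
q^18  k|18↦f(k): 18:324 9:81 6:36 3:9 2:4 1:1  a_18=455
[q^19] f(19)=361,f(1)=1 ⇒ 362
[q^20] f(20)=400,f(10)=100,f(5)=25,f(4)=16,f(2)=4,f(1)=1 ⇒ 546
q^21  k|21↦f(k): 1:1 3:9 7:49 21:441  a_21=500
d|22:{1,2,11,22}  Σf=1+4+121+484=610

250, 260, 341, 290, 455, 362, 546, 500, 610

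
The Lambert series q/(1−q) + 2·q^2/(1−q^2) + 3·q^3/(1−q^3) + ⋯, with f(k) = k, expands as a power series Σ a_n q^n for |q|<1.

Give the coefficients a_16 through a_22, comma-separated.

31, 18, 39, 20, 42, 32, 36

q^16  k|16↦f(k): 1:1 2:2 4:4 8:8 16:16  a_16=31
d|17:{17,1}  Σf=17+1=18
[q^18] f(1)=1,f(2)=2,f(3)=3,f(6)=6,f(9)=9,f(18)=18 ⇒ 39
q^19  k|19↦f(k): 19:19 1:1  a_19=20
d|20:{1,2,4,5,10,20}  Σf=1+2+4+5+10+20=42
q^21  k|21↦f(k): 1:1 3:3 7:7 21:21  a_21=32
n=22: 22·1 11·2 2·11 1·22  f→[22+11+2+1]=36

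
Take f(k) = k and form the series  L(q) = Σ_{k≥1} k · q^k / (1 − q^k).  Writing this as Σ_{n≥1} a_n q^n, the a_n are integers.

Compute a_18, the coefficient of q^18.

[q^18] f(18)=18,f(9)=9,f(6)=6,f(3)=3,f(2)=2,f(1)=1 ⇒ 39

a_18 = 39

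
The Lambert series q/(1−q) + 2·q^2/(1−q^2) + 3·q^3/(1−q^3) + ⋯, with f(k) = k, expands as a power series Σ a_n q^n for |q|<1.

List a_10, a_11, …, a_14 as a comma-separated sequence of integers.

d|10:{1,2,5,10}  Σf=1+2+5+10=18
n=11: 11·1 1·11  f→[11+1]=12
[q^12] f(1)=1,f(2)=2,f(3)=3,f(4)=4,f(6)=6,f(12)=12 ⇒ 28
n=13: 13·1 1·13  f→[13+1]=14
q^14  k|14↦f(k): 14:14 7:7 2:2 1:1  a_14=24

18, 12, 28, 14, 24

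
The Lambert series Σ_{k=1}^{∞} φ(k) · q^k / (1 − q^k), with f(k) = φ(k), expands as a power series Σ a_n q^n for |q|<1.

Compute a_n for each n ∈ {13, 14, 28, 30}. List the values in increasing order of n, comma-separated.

n=13: 1·13 13·1  φ→[1+12]=13
[q^14] φ(14)=6,φ(7)=6,φ(2)=1,φ(1)=1 ⇒ 14
q^28  k|28↦φ(k): 28:12 14:6 7:6 4:2 2:1 1:1  a_28=28
d|30:{1,2,3,5,6,10,15,30}  Σφ=1+1+2+4+2+4+8+8=30

13, 14, 28, 30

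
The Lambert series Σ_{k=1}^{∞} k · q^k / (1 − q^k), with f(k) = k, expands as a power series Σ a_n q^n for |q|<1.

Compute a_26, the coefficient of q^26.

q^26  k|26↦f(k): 1:1 2:2 13:13 26:26  a_26=42

a_26 = 42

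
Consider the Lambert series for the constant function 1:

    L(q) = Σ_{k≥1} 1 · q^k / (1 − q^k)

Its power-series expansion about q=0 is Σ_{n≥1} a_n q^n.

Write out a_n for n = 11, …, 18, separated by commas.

2, 6, 2, 4, 4, 5, 2, 6

n=11: 1·11 11·1  f→[1+1]=2
n=12: 1·12 2·6 3·4 4·3 6·2 12·1  f→[1+1+1+1+1+1]=6
q^13  k|13↦f(k): 13:1 1:1  a_13=2
[q^14] f(1)=1,f(2)=1,f(7)=1,f(14)=1 ⇒ 4
[q^15] f(1)=1,f(3)=1,f(5)=1,f(15)=1 ⇒ 4
[q^16] f(16)=1,f(8)=1,f(4)=1,f(2)=1,f(1)=1 ⇒ 5
d|17:{17,1}  Σf=1+1=2
q^18  k|18↦f(k): 1:1 2:1 3:1 6:1 9:1 18:1  a_18=6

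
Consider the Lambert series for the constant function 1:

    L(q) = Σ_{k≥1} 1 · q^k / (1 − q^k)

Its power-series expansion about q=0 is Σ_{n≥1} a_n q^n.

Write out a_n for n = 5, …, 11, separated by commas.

2, 4, 2, 4, 3, 4, 2

n=5: 5·1 1·5  f→[1+1]=2
d|6:{6,3,2,1}  Σf=1+1+1+1=4
q^7  k|7↦f(k): 1:1 7:1  a_7=2
n=8: 8·1 4·2 2·4 1·8  f→[1+1+1+1]=4
[q^9] f(1)=1,f(3)=1,f(9)=1 ⇒ 3
q^10  k|10↦f(k): 1:1 2:1 5:1 10:1  a_10=4
[q^11] f(11)=1,f(1)=1 ⇒ 2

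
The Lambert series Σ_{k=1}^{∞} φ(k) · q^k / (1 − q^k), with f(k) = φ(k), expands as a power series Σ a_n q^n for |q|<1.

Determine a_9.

n=9: 9·1 3·3 1·9  φ→[6+2+1]=9

a_9 = 9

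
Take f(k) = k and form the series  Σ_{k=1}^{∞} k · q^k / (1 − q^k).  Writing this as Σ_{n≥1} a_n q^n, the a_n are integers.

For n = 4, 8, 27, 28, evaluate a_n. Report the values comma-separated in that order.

7, 15, 40, 56

q^4  k|4↦f(k): 1:1 2:2 4:4  a_4=7
n=8: 1·8 2·4 4·2 8·1  f→[1+2+4+8]=15
[q^27] f(27)=27,f(9)=9,f(3)=3,f(1)=1 ⇒ 40
q^28  k|28↦f(k): 28:28 14:14 7:7 4:4 2:2 1:1  a_28=56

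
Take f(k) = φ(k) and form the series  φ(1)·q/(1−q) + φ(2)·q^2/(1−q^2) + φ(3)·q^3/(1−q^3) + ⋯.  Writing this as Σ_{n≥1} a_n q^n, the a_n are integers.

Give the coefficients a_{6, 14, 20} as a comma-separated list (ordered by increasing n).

[q^6] φ(1)=1,φ(2)=1,φ(3)=2,φ(6)=2 ⇒ 6
d|14:{1,2,7,14}  Σφ=1+1+6+6=14
q^20  k|20↦φ(k): 1:1 2:1 4:2 5:4 10:4 20:8  a_20=20

6, 14, 20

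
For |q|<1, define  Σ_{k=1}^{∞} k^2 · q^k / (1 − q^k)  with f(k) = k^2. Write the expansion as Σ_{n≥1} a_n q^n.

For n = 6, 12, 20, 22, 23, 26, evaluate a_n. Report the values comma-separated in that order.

50, 210, 546, 610, 530, 850

[q^6] f(1)=1,f(2)=4,f(3)=9,f(6)=36 ⇒ 50
d|12:{12,6,4,3,2,1}  Σf=144+36+16+9+4+1=210
[q^20] f(20)=400,f(10)=100,f(5)=25,f(4)=16,f(2)=4,f(1)=1 ⇒ 546
n=22: 22·1 11·2 2·11 1·22  f→[484+121+4+1]=610
d|23:{23,1}  Σf=529+1=530
n=26: 26·1 13·2 2·13 1·26  f→[676+169+4+1]=850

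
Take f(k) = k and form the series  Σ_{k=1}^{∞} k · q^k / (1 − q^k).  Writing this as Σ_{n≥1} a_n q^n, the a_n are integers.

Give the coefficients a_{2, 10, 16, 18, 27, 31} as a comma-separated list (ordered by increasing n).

d|2:{1,2}  Σf=1+2=3
d|10:{10,5,2,1}  Σf=10+5+2+1=18
[q^16] f(1)=1,f(2)=2,f(4)=4,f(8)=8,f(16)=16 ⇒ 31
[q^18] f(1)=1,f(2)=2,f(3)=3,f(6)=6,f(9)=9,f(18)=18 ⇒ 39
q^27  k|27↦f(k): 27:27 9:9 3:3 1:1  a_27=40
d|31:{1,31}  Σf=1+31=32

3, 18, 31, 39, 40, 32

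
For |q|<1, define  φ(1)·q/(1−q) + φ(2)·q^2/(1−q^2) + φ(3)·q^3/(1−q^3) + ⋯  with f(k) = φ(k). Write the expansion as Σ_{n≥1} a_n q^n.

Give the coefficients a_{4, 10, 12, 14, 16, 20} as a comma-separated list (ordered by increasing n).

q^4  k|4↦φ(k): 4:2 2:1 1:1  a_4=4
n=10: 1·10 2·5 5·2 10·1  φ→[1+1+4+4]=10
[q^12] φ(1)=1,φ(2)=1,φ(3)=2,φ(4)=2,φ(6)=2,φ(12)=4 ⇒ 12
q^14  k|14↦φ(k): 1:1 2:1 7:6 14:6  a_14=14
[q^16] φ(16)=8,φ(8)=4,φ(4)=2,φ(2)=1,φ(1)=1 ⇒ 16
[q^20] φ(1)=1,φ(2)=1,φ(4)=2,φ(5)=4,φ(10)=4,φ(20)=8 ⇒ 20

4, 10, 12, 14, 16, 20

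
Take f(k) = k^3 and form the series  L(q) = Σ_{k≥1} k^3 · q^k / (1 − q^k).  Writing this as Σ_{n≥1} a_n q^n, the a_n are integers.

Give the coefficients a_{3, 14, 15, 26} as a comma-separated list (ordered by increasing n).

28, 3096, 3528, 19782

n=3: 1·3 3·1  f→[1+27]=28
q^14  k|14↦f(k): 14:2744 7:343 2:8 1:1  a_14=3096
n=15: 15·1 5·3 3·5 1·15  f→[3375+125+27+1]=3528
n=26: 1·26 2·13 13·2 26·1  f→[1+8+2197+17576]=19782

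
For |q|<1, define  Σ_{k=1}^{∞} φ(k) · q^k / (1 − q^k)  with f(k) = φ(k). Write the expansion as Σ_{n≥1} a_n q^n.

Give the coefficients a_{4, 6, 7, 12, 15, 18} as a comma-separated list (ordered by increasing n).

n=4: 4·1 2·2 1·4  φ→[2+1+1]=4
n=6: 6·1 3·2 2·3 1·6  φ→[2+2+1+1]=6
n=7: 1·7 7·1  φ→[1+6]=7
n=12: 12·1 6·2 4·3 3·4 2·6 1·12  φ→[4+2+2+2+1+1]=12
[q^15] φ(15)=8,φ(5)=4,φ(3)=2,φ(1)=1 ⇒ 15
q^18  k|18↦φ(k): 1:1 2:1 3:2 6:2 9:6 18:6  a_18=18

4, 6, 7, 12, 15, 18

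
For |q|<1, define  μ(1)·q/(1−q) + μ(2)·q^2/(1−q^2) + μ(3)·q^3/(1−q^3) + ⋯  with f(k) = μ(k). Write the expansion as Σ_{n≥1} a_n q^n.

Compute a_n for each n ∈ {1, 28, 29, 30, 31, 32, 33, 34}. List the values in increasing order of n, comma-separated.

[q^1] μ(1)=1 ⇒ 1
d|28:{28,14,7,4,2,1}  Σμ=0+1+(-1)+0+(-1)+1=0
q^29  k|29↦μ(k): 1:1 29:-1  a_29=0
[q^30] μ(1)=1,μ(2)=-1,μ(3)=-1,μ(5)=-1,μ(6)=1,μ(10)=1,μ(15)=1,μ(30)=-1 ⇒ 0
q^31  k|31↦μ(k): 31:-1 1:1  a_31=0
[q^32] μ(32)=0,μ(16)=0,μ(8)=0,μ(4)=0,μ(2)=-1,μ(1)=1 ⇒ 0
n=33: 33·1 11·3 3·11 1·33  μ→[1+(-1)+(-1)+1]=0
n=34: 1·34 2·17 17·2 34·1  μ→[1+(-1)+(-1)+1]=0

1, 0, 0, 0, 0, 0, 0, 0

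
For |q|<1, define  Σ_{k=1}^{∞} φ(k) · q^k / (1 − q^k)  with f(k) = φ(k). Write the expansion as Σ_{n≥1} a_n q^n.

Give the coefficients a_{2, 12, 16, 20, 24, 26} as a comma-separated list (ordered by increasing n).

d|2:{2,1}  Σφ=1+1=2
[q^12] φ(12)=4,φ(6)=2,φ(4)=2,φ(3)=2,φ(2)=1,φ(1)=1 ⇒ 12
[q^16] φ(1)=1,φ(2)=1,φ(4)=2,φ(8)=4,φ(16)=8 ⇒ 16
d|20:{1,2,4,5,10,20}  Σφ=1+1+2+4+4+8=20
n=24: 1·24 2·12 3·8 4·6 6·4 8·3 12·2 24·1  φ→[1+1+2+2+2+4+4+8]=24
q^26  k|26↦φ(k): 26:12 13:12 2:1 1:1  a_26=26

2, 12, 16, 20, 24, 26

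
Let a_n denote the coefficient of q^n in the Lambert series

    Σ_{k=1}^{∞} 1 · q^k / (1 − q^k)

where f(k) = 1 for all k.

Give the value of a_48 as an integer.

d|48:{1,2,3,4,6,8,12,16,24,48}  Σf=1+1+1+1+1+1+1+1+1+1=10

a_48 = 10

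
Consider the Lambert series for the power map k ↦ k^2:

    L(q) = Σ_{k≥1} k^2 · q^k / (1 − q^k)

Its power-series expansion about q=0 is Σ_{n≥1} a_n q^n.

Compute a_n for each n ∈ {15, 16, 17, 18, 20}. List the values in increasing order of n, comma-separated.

260, 341, 290, 455, 546

d|15:{1,3,5,15}  Σf=1+9+25+225=260
d|16:{1,2,4,8,16}  Σf=1+4+16+64+256=341
[q^17] f(1)=1,f(17)=289 ⇒ 290
d|18:{18,9,6,3,2,1}  Σf=324+81+36+9+4+1=455
d|20:{1,2,4,5,10,20}  Σf=1+4+16+25+100+400=546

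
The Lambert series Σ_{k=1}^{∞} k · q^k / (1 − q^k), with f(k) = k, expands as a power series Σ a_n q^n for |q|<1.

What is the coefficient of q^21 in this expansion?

a_21 = 32

[q^21] f(21)=21,f(7)=7,f(3)=3,f(1)=1 ⇒ 32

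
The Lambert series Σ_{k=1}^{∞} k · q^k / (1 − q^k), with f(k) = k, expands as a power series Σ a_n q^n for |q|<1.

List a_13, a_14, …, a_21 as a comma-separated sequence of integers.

n=13: 1·13 13·1  f→[1+13]=14
[q^14] f(1)=1,f(2)=2,f(7)=7,f(14)=14 ⇒ 24
q^15  k|15↦f(k): 1:1 3:3 5:5 15:15  a_15=24
[q^16] f(1)=1,f(2)=2,f(4)=4,f(8)=8,f(16)=16 ⇒ 31
d|17:{1,17}  Σf=1+17=18
d|18:{1,2,3,6,9,18}  Σf=1+2+3+6+9+18=39
n=19: 19·1 1·19  f→[19+1]=20
d|20:{1,2,4,5,10,20}  Σf=1+2+4+5+10+20=42
n=21: 21·1 7·3 3·7 1·21  f→[21+7+3+1]=32

14, 24, 24, 31, 18, 39, 20, 42, 32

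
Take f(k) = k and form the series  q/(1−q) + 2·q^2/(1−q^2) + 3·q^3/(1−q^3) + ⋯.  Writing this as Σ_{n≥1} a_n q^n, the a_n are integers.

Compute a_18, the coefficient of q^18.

a_18 = 39

d|18:{18,9,6,3,2,1}  Σf=18+9+6+3+2+1=39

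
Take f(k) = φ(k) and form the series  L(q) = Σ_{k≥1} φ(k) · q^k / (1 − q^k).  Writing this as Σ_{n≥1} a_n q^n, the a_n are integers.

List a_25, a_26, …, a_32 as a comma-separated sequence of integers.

[q^25] φ(1)=1,φ(5)=4,φ(25)=20 ⇒ 25
d|26:{1,2,13,26}  Σφ=1+1+12+12=26
q^27  k|27↦φ(k): 1:1 3:2 9:6 27:18  a_27=27
d|28:{1,2,4,7,14,28}  Σφ=1+1+2+6+6+12=28
d|29:{1,29}  Σφ=1+28=29
n=30: 1·30 2·15 3·10 5·6 6·5 10·3 15·2 30·1  φ→[1+1+2+4+2+4+8+8]=30
[q^31] φ(1)=1,φ(31)=30 ⇒ 31
[q^32] φ(32)=16,φ(16)=8,φ(8)=4,φ(4)=2,φ(2)=1,φ(1)=1 ⇒ 32

25, 26, 27, 28, 29, 30, 31, 32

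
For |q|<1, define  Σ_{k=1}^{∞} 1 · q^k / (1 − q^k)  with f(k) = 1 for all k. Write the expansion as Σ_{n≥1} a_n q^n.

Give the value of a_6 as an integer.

a_6 = 4

d|6:{6,3,2,1}  Σf=1+1+1+1=4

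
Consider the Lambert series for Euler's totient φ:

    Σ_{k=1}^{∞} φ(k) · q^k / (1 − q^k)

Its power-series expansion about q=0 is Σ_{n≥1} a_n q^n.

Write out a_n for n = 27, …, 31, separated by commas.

n=27: 27·1 9·3 3·9 1·27  φ→[18+6+2+1]=27
d|28:{1,2,4,7,14,28}  Σφ=1+1+2+6+6+12=28
[q^29] φ(29)=28,φ(1)=1 ⇒ 29
d|30:{30,15,10,6,5,3,2,1}  Σφ=8+8+4+2+4+2+1+1=30
d|31:{31,1}  Σφ=30+1=31

27, 28, 29, 30, 31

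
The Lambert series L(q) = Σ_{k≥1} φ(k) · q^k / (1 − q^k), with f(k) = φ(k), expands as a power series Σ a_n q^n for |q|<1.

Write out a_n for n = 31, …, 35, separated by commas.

n=31: 1·31 31·1  φ→[1+30]=31
n=32: 1·32 2·16 4·8 8·4 16·2 32·1  φ→[1+1+2+4+8+16]=32
q^33  k|33↦φ(k): 33:20 11:10 3:2 1:1  a_33=33
q^34  k|34↦φ(k): 34:16 17:16 2:1 1:1  a_34=34
n=35: 35·1 7·5 5·7 1·35  φ→[24+6+4+1]=35

31, 32, 33, 34, 35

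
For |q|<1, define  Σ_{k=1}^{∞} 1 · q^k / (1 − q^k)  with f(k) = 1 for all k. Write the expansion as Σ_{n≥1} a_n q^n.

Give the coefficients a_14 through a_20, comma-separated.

n=14: 1·14 2·7 7·2 14·1  f→[1+1+1+1]=4
d|15:{1,3,5,15}  Σf=1+1+1+1=4
n=16: 16·1 8·2 4·4 2·8 1·16  f→[1+1+1+1+1]=5
[q^17] f(1)=1,f(17)=1 ⇒ 2
n=18: 18·1 9·2 6·3 3·6 2·9 1·18  f→[1+1+1+1+1+1]=6
d|19:{19,1}  Σf=1+1=2
d|20:{20,10,5,4,2,1}  Σf=1+1+1+1+1+1=6

4, 4, 5, 2, 6, 2, 6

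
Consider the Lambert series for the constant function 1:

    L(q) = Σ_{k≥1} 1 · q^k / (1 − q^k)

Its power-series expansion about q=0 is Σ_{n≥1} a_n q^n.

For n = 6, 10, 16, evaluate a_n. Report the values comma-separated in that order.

[q^6] f(1)=1,f(2)=1,f(3)=1,f(6)=1 ⇒ 4
n=10: 1·10 2·5 5·2 10·1  f→[1+1+1+1]=4
n=16: 16·1 8·2 4·4 2·8 1·16  f→[1+1+1+1+1]=5

4, 4, 5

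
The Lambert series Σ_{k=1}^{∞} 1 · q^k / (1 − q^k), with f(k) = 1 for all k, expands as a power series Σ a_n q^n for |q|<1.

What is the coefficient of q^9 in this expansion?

q^9  k|9↦f(k): 1:1 3:1 9:1  a_9=3

a_9 = 3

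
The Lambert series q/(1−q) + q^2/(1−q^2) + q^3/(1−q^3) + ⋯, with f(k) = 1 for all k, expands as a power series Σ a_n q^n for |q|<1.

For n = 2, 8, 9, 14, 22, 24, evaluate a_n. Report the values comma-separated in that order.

2, 4, 3, 4, 4, 8

n=2: 1·2 2·1  f→[1+1]=2
d|8:{1,2,4,8}  Σf=1+1+1+1=4
q^9  k|9↦f(k): 1:1 3:1 9:1  a_9=3
d|14:{14,7,2,1}  Σf=1+1+1+1=4
d|22:{22,11,2,1}  Σf=1+1+1+1=4
n=24: 1·24 2·12 3·8 4·6 6·4 8·3 12·2 24·1  f→[1+1+1+1+1+1+1+1]=8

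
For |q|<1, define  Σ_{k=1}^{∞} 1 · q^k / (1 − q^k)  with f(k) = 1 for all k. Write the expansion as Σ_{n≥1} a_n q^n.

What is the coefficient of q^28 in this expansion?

[q^28] f(1)=1,f(2)=1,f(4)=1,f(7)=1,f(14)=1,f(28)=1 ⇒ 6

a_28 = 6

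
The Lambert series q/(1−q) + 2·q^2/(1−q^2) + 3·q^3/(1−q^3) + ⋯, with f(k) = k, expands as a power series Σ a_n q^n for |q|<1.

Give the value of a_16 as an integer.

a_16 = 31

n=16: 1·16 2·8 4·4 8·2 16·1  f→[1+2+4+8+16]=31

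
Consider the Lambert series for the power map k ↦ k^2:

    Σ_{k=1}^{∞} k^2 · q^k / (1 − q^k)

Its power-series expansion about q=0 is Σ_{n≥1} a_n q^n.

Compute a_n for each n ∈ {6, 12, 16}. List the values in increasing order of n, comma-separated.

50, 210, 341

q^6  k|6↦f(k): 1:1 2:4 3:9 6:36  a_6=50
q^12  k|12↦f(k): 12:144 6:36 4:16 3:9 2:4 1:1  a_12=210
d|16:{1,2,4,8,16}  Σf=1+4+16+64+256=341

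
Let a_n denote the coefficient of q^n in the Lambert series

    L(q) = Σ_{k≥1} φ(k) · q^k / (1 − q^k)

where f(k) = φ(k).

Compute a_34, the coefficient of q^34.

[q^34] φ(34)=16,φ(17)=16,φ(2)=1,φ(1)=1 ⇒ 34

a_34 = 34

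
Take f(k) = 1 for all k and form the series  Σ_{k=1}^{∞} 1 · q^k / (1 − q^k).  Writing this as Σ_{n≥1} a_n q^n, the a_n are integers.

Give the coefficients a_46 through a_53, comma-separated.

q^46  k|46↦f(k): 1:1 2:1 23:1 46:1  a_46=4
n=47: 1·47 47·1  f→[1+1]=2
d|48:{1,2,3,4,6,8,12,16,24,48}  Σf=1+1+1+1+1+1+1+1+1+1=10
d|49:{49,7,1}  Σf=1+1+1=3
n=50: 50·1 25·2 10·5 5·10 2·25 1·50  f→[1+1+1+1+1+1]=6
d|51:{1,3,17,51}  Σf=1+1+1+1=4
d|52:{1,2,4,13,26,52}  Σf=1+1+1+1+1+1=6
[q^53] f(53)=1,f(1)=1 ⇒ 2

4, 2, 10, 3, 6, 4, 6, 2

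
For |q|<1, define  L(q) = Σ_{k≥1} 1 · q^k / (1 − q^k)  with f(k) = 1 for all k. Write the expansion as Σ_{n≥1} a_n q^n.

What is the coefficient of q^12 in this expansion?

a_12 = 6

d|12:{1,2,3,4,6,12}  Σf=1+1+1+1+1+1=6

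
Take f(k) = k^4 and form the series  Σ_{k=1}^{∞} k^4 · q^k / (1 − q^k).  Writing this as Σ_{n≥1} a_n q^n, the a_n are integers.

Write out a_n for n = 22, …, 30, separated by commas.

q^22  k|22↦f(k): 1:1 2:16 11:14641 22:234256  a_22=248914
d|23:{23,1}  Σf=279841+1=279842
[q^24] f(1)=1,f(2)=16,f(3)=81,f(4)=256,f(6)=1296,f(8)=4096,f(12)=20736,f(24)=331776 ⇒ 358258
n=25: 1·25 5·5 25·1  f→[1+625+390625]=391251
n=26: 1·26 2·13 13·2 26·1  f→[1+16+28561+456976]=485554
n=27: 1·27 3·9 9·3 27·1  f→[1+81+6561+531441]=538084
n=28: 28·1 14·2 7·4 4·7 2·14 1·28  f→[614656+38416+2401+256+16+1]=655746
q^29  k|29↦f(k): 1:1 29:707281  a_29=707282
[q^30] f(1)=1,f(2)=16,f(3)=81,f(5)=625,f(6)=1296,f(10)=10000,f(15)=50625,f(30)=810000 ⇒ 872644

248914, 279842, 358258, 391251, 485554, 538084, 655746, 707282, 872644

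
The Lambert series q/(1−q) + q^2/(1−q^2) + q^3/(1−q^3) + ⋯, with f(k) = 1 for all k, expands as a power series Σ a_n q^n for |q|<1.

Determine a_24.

a_24 = 8

q^24  k|24↦f(k): 1:1 2:1 3:1 4:1 6:1 8:1 12:1 24:1  a_24=8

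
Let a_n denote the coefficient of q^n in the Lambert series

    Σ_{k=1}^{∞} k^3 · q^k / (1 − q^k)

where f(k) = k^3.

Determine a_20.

d|20:{1,2,4,5,10,20}  Σf=1+8+64+125+1000+8000=9198

a_20 = 9198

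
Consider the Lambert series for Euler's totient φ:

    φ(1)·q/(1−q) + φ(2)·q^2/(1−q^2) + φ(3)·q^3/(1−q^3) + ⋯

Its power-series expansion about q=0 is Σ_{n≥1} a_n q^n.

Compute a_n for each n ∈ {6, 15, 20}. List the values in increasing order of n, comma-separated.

[q^6] φ(1)=1,φ(2)=1,φ(3)=2,φ(6)=2 ⇒ 6
d|15:{15,5,3,1}  Σφ=8+4+2+1=15
q^20  k|20↦φ(k): 20:8 10:4 5:4 4:2 2:1 1:1  a_20=20

6, 15, 20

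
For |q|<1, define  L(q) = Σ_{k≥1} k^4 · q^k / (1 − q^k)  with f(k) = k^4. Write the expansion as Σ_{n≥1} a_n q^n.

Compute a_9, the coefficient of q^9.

q^9  k|9↦f(k): 9:6561 3:81 1:1  a_9=6643

a_9 = 6643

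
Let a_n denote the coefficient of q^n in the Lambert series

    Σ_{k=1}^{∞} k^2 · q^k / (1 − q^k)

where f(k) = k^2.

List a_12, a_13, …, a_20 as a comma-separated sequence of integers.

d|12:{1,2,3,4,6,12}  Σf=1+4+9+16+36+144=210
n=13: 13·1 1·13  f→[169+1]=170
q^14  k|14↦f(k): 1:1 2:4 7:49 14:196  a_14=250
n=15: 15·1 5·3 3·5 1·15  f→[225+25+9+1]=260
q^16  k|16↦f(k): 16:256 8:64 4:16 2:4 1:1  a_16=341
d|17:{17,1}  Σf=289+1=290
[q^18] f(1)=1,f(2)=4,f(3)=9,f(6)=36,f(9)=81,f(18)=324 ⇒ 455
n=19: 19·1 1·19  f→[361+1]=362
[q^20] f(20)=400,f(10)=100,f(5)=25,f(4)=16,f(2)=4,f(1)=1 ⇒ 546

210, 170, 250, 260, 341, 290, 455, 362, 546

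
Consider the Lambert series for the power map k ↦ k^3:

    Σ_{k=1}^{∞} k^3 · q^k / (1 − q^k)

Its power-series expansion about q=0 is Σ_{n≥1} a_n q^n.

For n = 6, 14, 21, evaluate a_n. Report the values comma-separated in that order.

n=6: 6·1 3·2 2·3 1·6  f→[216+27+8+1]=252
d|14:{14,7,2,1}  Σf=2744+343+8+1=3096
n=21: 21·1 7·3 3·7 1·21  f→[9261+343+27+1]=9632

252, 3096, 9632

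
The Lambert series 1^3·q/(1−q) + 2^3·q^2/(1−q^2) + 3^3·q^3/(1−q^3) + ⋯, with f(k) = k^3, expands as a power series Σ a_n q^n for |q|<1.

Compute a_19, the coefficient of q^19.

a_19 = 6860

d|19:{1,19}  Σf=1+6859=6860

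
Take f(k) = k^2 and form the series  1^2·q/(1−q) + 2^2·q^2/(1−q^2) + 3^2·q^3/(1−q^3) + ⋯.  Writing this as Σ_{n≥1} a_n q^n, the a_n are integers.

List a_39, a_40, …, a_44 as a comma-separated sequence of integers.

q^39  k|39↦f(k): 1:1 3:9 13:169 39:1521  a_39=1700
[q^40] f(40)=1600,f(20)=400,f(10)=100,f(8)=64,f(5)=25,f(4)=16,f(2)=4,f(1)=1 ⇒ 2210
d|41:{41,1}  Σf=1681+1=1682
[q^42] f(42)=1764,f(21)=441,f(14)=196,f(7)=49,f(6)=36,f(3)=9,f(2)=4,f(1)=1 ⇒ 2500
d|43:{1,43}  Σf=1+1849=1850
d|44:{44,22,11,4,2,1}  Σf=1936+484+121+16+4+1=2562

1700, 2210, 1682, 2500, 1850, 2562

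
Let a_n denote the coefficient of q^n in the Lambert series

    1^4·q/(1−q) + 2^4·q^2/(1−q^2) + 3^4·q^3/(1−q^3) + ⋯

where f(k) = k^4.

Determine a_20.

n=20: 1·20 2·10 4·5 5·4 10·2 20·1  f→[1+16+256+625+10000+160000]=170898

a_20 = 170898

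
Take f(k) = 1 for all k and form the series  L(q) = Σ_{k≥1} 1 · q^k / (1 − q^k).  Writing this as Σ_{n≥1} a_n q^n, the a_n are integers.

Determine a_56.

d|56:{1,2,4,7,8,14,28,56}  Σf=1+1+1+1+1+1+1+1=8

a_56 = 8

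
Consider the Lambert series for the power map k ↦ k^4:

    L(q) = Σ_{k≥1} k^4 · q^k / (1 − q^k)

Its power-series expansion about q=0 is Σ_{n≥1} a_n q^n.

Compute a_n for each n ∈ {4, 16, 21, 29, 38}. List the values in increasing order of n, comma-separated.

d|4:{1,2,4}  Σf=1+16+256=273
n=16: 1·16 2·8 4·4 8·2 16·1  f→[1+16+256+4096+65536]=69905
[q^21] f(21)=194481,f(7)=2401,f(3)=81,f(1)=1 ⇒ 196964
[q^29] f(1)=1,f(29)=707281 ⇒ 707282
[q^38] f(1)=1,f(2)=16,f(19)=130321,f(38)=2085136 ⇒ 2215474

273, 69905, 196964, 707282, 2215474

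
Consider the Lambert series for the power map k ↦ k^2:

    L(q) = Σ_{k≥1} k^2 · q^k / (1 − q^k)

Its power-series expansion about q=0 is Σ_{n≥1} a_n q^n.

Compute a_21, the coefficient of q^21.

n=21: 21·1 7·3 3·7 1·21  f→[441+49+9+1]=500

a_21 = 500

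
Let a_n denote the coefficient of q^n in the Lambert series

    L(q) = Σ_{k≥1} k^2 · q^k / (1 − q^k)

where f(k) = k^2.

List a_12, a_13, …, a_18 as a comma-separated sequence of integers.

210, 170, 250, 260, 341, 290, 455

n=12: 12·1 6·2 4·3 3·4 2·6 1·12  f→[144+36+16+9+4+1]=210
d|13:{13,1}  Σf=169+1=170
n=14: 14·1 7·2 2·7 1·14  f→[196+49+4+1]=250
n=15: 15·1 5·3 3·5 1·15  f→[225+25+9+1]=260
[q^16] f(1)=1,f(2)=4,f(4)=16,f(8)=64,f(16)=256 ⇒ 341
q^17  k|17↦f(k): 17:289 1:1  a_17=290
[q^18] f(1)=1,f(2)=4,f(3)=9,f(6)=36,f(9)=81,f(18)=324 ⇒ 455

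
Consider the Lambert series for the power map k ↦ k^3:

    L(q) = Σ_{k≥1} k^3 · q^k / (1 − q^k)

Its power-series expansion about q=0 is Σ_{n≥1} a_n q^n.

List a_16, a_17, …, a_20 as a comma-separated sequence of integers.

q^16  k|16↦f(k): 16:4096 8:512 4:64 2:8 1:1  a_16=4681
d|17:{17,1}  Σf=4913+1=4914
n=18: 18·1 9·2 6·3 3·6 2·9 1·18  f→[5832+729+216+27+8+1]=6813
d|19:{19,1}  Σf=6859+1=6860
q^20  k|20↦f(k): 1:1 2:8 4:64 5:125 10:1000 20:8000  a_20=9198

4681, 4914, 6813, 6860, 9198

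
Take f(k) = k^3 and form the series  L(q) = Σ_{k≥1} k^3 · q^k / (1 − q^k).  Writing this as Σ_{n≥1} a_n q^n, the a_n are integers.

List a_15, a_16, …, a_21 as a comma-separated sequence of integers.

q^15  k|15↦f(k): 1:1 3:27 5:125 15:3375  a_15=3528
d|16:{16,8,4,2,1}  Σf=4096+512+64+8+1=4681
q^17  k|17↦f(k): 17:4913 1:1  a_17=4914
d|18:{1,2,3,6,9,18}  Σf=1+8+27+216+729+5832=6813
q^19  k|19↦f(k): 19:6859 1:1  a_19=6860
[q^20] f(1)=1,f(2)=8,f(4)=64,f(5)=125,f(10)=1000,f(20)=8000 ⇒ 9198
q^21  k|21↦f(k): 21:9261 7:343 3:27 1:1  a_21=9632

3528, 4681, 4914, 6813, 6860, 9198, 9632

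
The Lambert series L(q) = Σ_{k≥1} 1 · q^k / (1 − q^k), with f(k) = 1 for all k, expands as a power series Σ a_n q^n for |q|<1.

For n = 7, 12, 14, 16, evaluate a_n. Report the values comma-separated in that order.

2, 6, 4, 5

[q^7] f(1)=1,f(7)=1 ⇒ 2
d|12:{1,2,3,4,6,12}  Σf=1+1+1+1+1+1=6
q^14  k|14↦f(k): 14:1 7:1 2:1 1:1  a_14=4
n=16: 16·1 8·2 4·4 2·8 1·16  f→[1+1+1+1+1]=5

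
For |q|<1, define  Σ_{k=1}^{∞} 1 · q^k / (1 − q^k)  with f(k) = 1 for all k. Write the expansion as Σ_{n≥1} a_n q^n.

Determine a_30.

[q^30] f(30)=1,f(15)=1,f(10)=1,f(6)=1,f(5)=1,f(3)=1,f(2)=1,f(1)=1 ⇒ 8

a_30 = 8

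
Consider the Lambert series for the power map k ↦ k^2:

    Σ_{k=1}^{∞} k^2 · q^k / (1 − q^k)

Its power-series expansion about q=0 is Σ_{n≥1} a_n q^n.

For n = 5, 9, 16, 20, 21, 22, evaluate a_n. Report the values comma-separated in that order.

26, 91, 341, 546, 500, 610

[q^5] f(5)=25,f(1)=1 ⇒ 26
n=9: 1·9 3·3 9·1  f→[1+9+81]=91
[q^16] f(16)=256,f(8)=64,f(4)=16,f(2)=4,f(1)=1 ⇒ 341
q^20  k|20↦f(k): 1:1 2:4 4:16 5:25 10:100 20:400  a_20=546
[q^21] f(1)=1,f(3)=9,f(7)=49,f(21)=441 ⇒ 500
d|22:{1,2,11,22}  Σf=1+4+121+484=610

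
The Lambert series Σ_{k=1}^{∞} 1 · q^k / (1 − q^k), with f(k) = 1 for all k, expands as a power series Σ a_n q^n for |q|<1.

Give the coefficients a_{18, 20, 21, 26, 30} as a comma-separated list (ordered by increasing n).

q^18  k|18↦f(k): 18:1 9:1 6:1 3:1 2:1 1:1  a_18=6
[q^20] f(1)=1,f(2)=1,f(4)=1,f(5)=1,f(10)=1,f(20)=1 ⇒ 6
q^21  k|21↦f(k): 21:1 7:1 3:1 1:1  a_21=4
n=26: 26·1 13·2 2·13 1·26  f→[1+1+1+1]=4
n=30: 1·30 2·15 3·10 5·6 6·5 10·3 15·2 30·1  f→[1+1+1+1+1+1+1+1]=8

6, 6, 4, 4, 8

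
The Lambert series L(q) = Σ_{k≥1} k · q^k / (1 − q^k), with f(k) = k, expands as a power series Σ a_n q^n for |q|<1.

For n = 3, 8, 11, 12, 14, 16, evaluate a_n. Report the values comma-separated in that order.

4, 15, 12, 28, 24, 31

q^3  k|3↦f(k): 3:3 1:1  a_3=4
[q^8] f(8)=8,f(4)=4,f(2)=2,f(1)=1 ⇒ 15
[q^11] f(1)=1,f(11)=11 ⇒ 12
n=12: 12·1 6·2 4·3 3·4 2·6 1·12  f→[12+6+4+3+2+1]=28
[q^14] f(1)=1,f(2)=2,f(7)=7,f(14)=14 ⇒ 24
n=16: 1·16 2·8 4·4 8·2 16·1  f→[1+2+4+8+16]=31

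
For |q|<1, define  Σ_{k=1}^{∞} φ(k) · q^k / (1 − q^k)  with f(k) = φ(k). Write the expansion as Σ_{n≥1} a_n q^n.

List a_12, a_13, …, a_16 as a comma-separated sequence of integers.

q^12  k|12↦φ(k): 1:1 2:1 3:2 4:2 6:2 12:4  a_12=12
n=13: 13·1 1·13  φ→[12+1]=13
n=14: 1·14 2·7 7·2 14·1  φ→[1+1+6+6]=14
d|15:{15,5,3,1}  Σφ=8+4+2+1=15
d|16:{1,2,4,8,16}  Σφ=1+1+2+4+8=16

12, 13, 14, 15, 16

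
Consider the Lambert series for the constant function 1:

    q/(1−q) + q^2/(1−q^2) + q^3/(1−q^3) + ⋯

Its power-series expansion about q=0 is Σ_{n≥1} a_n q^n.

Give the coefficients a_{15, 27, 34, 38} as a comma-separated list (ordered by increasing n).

d|15:{15,5,3,1}  Σf=1+1+1+1=4
d|27:{27,9,3,1}  Σf=1+1+1+1=4
n=34: 1·34 2·17 17·2 34·1  f→[1+1+1+1]=4
d|38:{1,2,19,38}  Σf=1+1+1+1=4

4, 4, 4, 4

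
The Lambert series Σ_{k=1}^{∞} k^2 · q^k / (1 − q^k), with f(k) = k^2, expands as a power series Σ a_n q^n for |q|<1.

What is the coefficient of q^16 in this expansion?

d|16:{16,8,4,2,1}  Σf=256+64+16+4+1=341

a_16 = 341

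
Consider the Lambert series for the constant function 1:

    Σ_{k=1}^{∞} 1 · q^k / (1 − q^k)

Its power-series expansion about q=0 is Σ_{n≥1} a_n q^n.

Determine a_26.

[q^26] f(1)=1,f(2)=1,f(13)=1,f(26)=1 ⇒ 4

a_26 = 4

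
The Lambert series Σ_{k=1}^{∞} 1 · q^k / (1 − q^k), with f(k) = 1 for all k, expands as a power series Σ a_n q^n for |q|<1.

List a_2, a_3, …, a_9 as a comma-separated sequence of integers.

q^2  k|2↦f(k): 2:1 1:1  a_2=2
[q^3] f(3)=1,f(1)=1 ⇒ 2
q^4  k|4↦f(k): 4:1 2:1 1:1  a_4=3
d|5:{5,1}  Σf=1+1=2
n=6: 1·6 2·3 3·2 6·1  f→[1+1+1+1]=4
d|7:{1,7}  Σf=1+1=2
q^8  k|8↦f(k): 8:1 4:1 2:1 1:1  a_8=4
n=9: 1·9 3·3 9·1  f→[1+1+1]=3

2, 2, 3, 2, 4, 2, 4, 3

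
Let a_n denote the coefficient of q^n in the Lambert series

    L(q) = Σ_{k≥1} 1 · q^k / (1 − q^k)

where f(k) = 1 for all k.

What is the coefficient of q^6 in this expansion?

a_6 = 4

d|6:{6,3,2,1}  Σf=1+1+1+1=4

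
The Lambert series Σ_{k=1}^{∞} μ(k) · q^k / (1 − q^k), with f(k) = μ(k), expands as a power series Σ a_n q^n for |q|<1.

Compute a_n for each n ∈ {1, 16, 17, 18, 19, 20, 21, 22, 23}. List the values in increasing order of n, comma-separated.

d|1:{1}  Σμ=1=1
[q^16] μ(16)=0,μ(8)=0,μ(4)=0,μ(2)=-1,μ(1)=1 ⇒ 0
n=17: 1·17 17·1  μ→[1+(-1)]=0
n=18: 1·18 2·9 3·6 6·3 9·2 18·1  μ→[1+(-1)+(-1)+1+0+0]=0
q^19  k|19↦μ(k): 1:1 19:-1  a_19=0
[q^20] μ(1)=1,μ(2)=-1,μ(4)=0,μ(5)=-1,μ(10)=1,μ(20)=0 ⇒ 0
n=21: 21·1 7·3 3·7 1·21  μ→[1+(-1)+(-1)+1]=0
q^22  k|22↦μ(k): 1:1 2:-1 11:-1 22:1  a_22=0
n=23: 23·1 1·23  μ→[(-1)+1]=0

1, 0, 0, 0, 0, 0, 0, 0, 0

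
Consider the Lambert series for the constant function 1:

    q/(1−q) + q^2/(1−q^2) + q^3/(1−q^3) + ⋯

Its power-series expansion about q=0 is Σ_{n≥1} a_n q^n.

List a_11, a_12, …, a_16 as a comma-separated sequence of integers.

d|11:{1,11}  Σf=1+1=2
q^12  k|12↦f(k): 1:1 2:1 3:1 4:1 6:1 12:1  a_12=6
q^13  k|13↦f(k): 1:1 13:1  a_13=2
q^14  k|14↦f(k): 1:1 2:1 7:1 14:1  a_14=4
[q^15] f(1)=1,f(3)=1,f(5)=1,f(15)=1 ⇒ 4
n=16: 1·16 2·8 4·4 8·2 16·1  f→[1+1+1+1+1]=5

2, 6, 2, 4, 4, 5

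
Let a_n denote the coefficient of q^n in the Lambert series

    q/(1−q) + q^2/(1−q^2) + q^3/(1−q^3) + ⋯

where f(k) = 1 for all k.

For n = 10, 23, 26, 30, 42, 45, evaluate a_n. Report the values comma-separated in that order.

4, 2, 4, 8, 8, 6

n=10: 1·10 2·5 5·2 10·1  f→[1+1+1+1]=4
n=23: 23·1 1·23  f→[1+1]=2
n=26: 26·1 13·2 2·13 1·26  f→[1+1+1+1]=4
n=30: 1·30 2·15 3·10 5·6 6·5 10·3 15·2 30·1  f→[1+1+1+1+1+1+1+1]=8
n=42: 42·1 21·2 14·3 7·6 6·7 3·14 2·21 1·42  f→[1+1+1+1+1+1+1+1]=8
d|45:{45,15,9,5,3,1}  Σf=1+1+1+1+1+1=6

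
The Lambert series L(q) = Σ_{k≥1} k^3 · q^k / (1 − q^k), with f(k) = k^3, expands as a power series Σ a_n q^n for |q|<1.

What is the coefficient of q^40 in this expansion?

a_40 = 73710

[q^40] f(40)=64000,f(20)=8000,f(10)=1000,f(8)=512,f(5)=125,f(4)=64,f(2)=8,f(1)=1 ⇒ 73710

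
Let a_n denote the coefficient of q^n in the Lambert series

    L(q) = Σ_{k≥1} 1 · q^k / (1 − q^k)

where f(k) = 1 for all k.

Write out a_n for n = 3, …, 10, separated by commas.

2, 3, 2, 4, 2, 4, 3, 4

[q^3] f(3)=1,f(1)=1 ⇒ 2
n=4: 4·1 2·2 1·4  f→[1+1+1]=3
q^5  k|5↦f(k): 1:1 5:1  a_5=2
q^6  k|6↦f(k): 6:1 3:1 2:1 1:1  a_6=4
d|7:{7,1}  Σf=1+1=2
[q^8] f(8)=1,f(4)=1,f(2)=1,f(1)=1 ⇒ 4
[q^9] f(1)=1,f(3)=1,f(9)=1 ⇒ 3
n=10: 1·10 2·5 5·2 10·1  f→[1+1+1+1]=4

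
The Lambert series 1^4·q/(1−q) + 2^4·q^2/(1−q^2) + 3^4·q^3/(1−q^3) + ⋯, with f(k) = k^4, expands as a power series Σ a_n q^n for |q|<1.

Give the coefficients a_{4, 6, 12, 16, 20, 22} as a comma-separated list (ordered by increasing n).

[q^4] f(1)=1,f(2)=16,f(4)=256 ⇒ 273
n=6: 1·6 2·3 3·2 6·1  f→[1+16+81+1296]=1394
[q^12] f(12)=20736,f(6)=1296,f(4)=256,f(3)=81,f(2)=16,f(1)=1 ⇒ 22386
d|16:{1,2,4,8,16}  Σf=1+16+256+4096+65536=69905
n=20: 1·20 2·10 4·5 5·4 10·2 20·1  f→[1+16+256+625+10000+160000]=170898
[q^22] f(22)=234256,f(11)=14641,f(2)=16,f(1)=1 ⇒ 248914

273, 1394, 22386, 69905, 170898, 248914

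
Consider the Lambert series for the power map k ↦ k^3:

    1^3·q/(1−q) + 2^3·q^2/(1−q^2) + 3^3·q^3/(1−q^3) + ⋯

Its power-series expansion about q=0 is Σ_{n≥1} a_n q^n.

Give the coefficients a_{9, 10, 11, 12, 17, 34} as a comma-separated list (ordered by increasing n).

757, 1134, 1332, 2044, 4914, 44226

q^9  k|9↦f(k): 1:1 3:27 9:729  a_9=757
q^10  k|10↦f(k): 10:1000 5:125 2:8 1:1  a_10=1134
d|11:{11,1}  Σf=1331+1=1332
n=12: 1·12 2·6 3·4 4·3 6·2 12·1  f→[1+8+27+64+216+1728]=2044
n=17: 17·1 1·17  f→[4913+1]=4914
d|34:{1,2,17,34}  Σf=1+8+4913+39304=44226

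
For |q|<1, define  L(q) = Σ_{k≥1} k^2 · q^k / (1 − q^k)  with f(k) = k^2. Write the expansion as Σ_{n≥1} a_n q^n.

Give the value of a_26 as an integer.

a_26 = 850

n=26: 1·26 2·13 13·2 26·1  f→[1+4+169+676]=850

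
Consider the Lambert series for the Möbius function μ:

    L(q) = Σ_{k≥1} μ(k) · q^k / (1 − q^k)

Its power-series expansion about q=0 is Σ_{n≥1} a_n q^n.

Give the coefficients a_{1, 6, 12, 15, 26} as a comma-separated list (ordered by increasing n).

1, 0, 0, 0, 0

n=1: 1·1  μ→[1]=1
[q^6] μ(1)=1,μ(2)=-1,μ(3)=-1,μ(6)=1 ⇒ 0
[q^12] μ(1)=1,μ(2)=-1,μ(3)=-1,μ(4)=0,μ(6)=1,μ(12)=0 ⇒ 0
[q^15] μ(15)=1,μ(5)=-1,μ(3)=-1,μ(1)=1 ⇒ 0
q^26  k|26↦μ(k): 26:1 13:-1 2:-1 1:1  a_26=0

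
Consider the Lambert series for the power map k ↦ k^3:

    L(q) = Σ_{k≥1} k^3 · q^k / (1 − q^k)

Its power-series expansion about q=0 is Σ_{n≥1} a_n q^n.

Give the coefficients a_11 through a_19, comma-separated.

1332, 2044, 2198, 3096, 3528, 4681, 4914, 6813, 6860

d|11:{11,1}  Σf=1331+1=1332
n=12: 1·12 2·6 3·4 4·3 6·2 12·1  f→[1+8+27+64+216+1728]=2044
d|13:{1,13}  Σf=1+2197=2198
[q^14] f(14)=2744,f(7)=343,f(2)=8,f(1)=1 ⇒ 3096
n=15: 1·15 3·5 5·3 15·1  f→[1+27+125+3375]=3528
d|16:{16,8,4,2,1}  Σf=4096+512+64+8+1=4681
q^17  k|17↦f(k): 17:4913 1:1  a_17=4914
[q^18] f(1)=1,f(2)=8,f(3)=27,f(6)=216,f(9)=729,f(18)=5832 ⇒ 6813
q^19  k|19↦f(k): 19:6859 1:1  a_19=6860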